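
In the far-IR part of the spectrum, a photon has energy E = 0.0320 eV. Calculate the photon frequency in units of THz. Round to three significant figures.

Convert to SI: E = 0.0320 eV = 5.1270e-21 J.
Apply f = E/h: f = 7.738e12 Hz.
Converting to THz: f = 7.738 THz ≈ 7.74 THz.

7.74 THz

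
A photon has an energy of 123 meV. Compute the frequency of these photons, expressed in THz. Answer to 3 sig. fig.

Take h = 6.62607015 × 10^-34 J·s, 1 eV = 1.602176634 × 10^-19 J.
First convert: E = 123 meV = 1.9707 × 10^-20 J.
Since f = E/h for a photon, f = 2.974 × 10^13 Hz.
Converting to THz: f = 29.74 THz ≈ 29.7 THz.

29.7 THz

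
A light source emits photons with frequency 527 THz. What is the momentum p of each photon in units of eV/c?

In SI units: f = 527 THz = 5.27 × 10^14 Hz.
For a photon p = hf/c, so p = 1.165 × 10^-27 kg·m/s.
Converting to eV/c: p = 2.179 eV/c ≈ 2.18 eV/c.

2.18 eV/c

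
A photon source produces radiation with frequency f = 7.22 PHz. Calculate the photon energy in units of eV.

29.9 eV

Take h = 6.62607015e-34 J·s, 1 eV = 1.602176634e-19 J.
Convert to SI: f = 7.22 PHz = 7.22e15 Hz.
For a photon E = hf, so E = 4.784e-18 J.
Converting to eV: E = 29.86 eV ≈ 29.9 eV.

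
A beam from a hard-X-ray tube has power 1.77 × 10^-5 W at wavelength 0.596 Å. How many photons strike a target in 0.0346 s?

1.84 × 10^8 photons

Total energy: E_total = P·t = 1.77 × 10^-5 × 0.0346 = 6.124 × 10^-7 J.
Per-photon energy: E = 3.333 × 10^-15 J.
N = E_total / E_photon = 1.84 × 10^8.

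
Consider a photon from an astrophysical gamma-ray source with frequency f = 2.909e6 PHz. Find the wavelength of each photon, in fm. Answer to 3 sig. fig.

Convert to SI: f = 2.909e6 PHz = 2.909e21 Hz.
Apply λ = c/f: λ = 1.031e-13 m.
Converting to fm: λ = 103.1 fm ≈ 103 fm.

103 fm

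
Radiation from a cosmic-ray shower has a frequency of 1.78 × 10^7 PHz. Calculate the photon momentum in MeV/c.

73.6 MeV/c

Convert to SI: f = 1.78 × 10^7 PHz = 1.78 × 10^22 Hz.
For a photon p = hf/c, so p = 3.934 × 10^-20 kg·m/s.
Converting to MeV/c: p = 73.61 MeV/c ≈ 73.6 MeV/c.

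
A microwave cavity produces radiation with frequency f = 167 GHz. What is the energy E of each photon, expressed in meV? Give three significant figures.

(h = 6.62607015·10^-34 J·s, 1 eV = 1.602176634·10^-19 J.)
In SI units: f = 167 GHz = 1.67·10^11 Hz.
Since E = hf for a photon, E = 1.107·10^-22 J.
Converting to meV: E = 0.6907 meV ≈ 0.691 meV.

0.691 meV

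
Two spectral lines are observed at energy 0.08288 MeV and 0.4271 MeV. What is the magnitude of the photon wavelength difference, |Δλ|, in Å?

0.121 Å

Using λ = hc/E: λ₁ = 1.4959 × 10^-11 m, λ₂ = 2.9029 × 10^-12 m.
|Δλ| = |1.4959 × 10^-11 − 2.9029 × 10^-12| = 1.21 × 10^-11 m = 0.121 Å.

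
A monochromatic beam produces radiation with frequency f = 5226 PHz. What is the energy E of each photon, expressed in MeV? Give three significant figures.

In SI units: f = 5226 PHz = 5.226e18 Hz.
Apply E = hf: E = 3.463e-15 J.
Converting to MeV: E = 0.02161 MeV ≈ 0.0216 MeV.

0.0216 MeV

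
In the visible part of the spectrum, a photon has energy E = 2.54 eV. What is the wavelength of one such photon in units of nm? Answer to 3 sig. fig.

488 nm

First convert: E = 2.54 eV = 4.0695 × 10^-19 J.
Apply λ = hc/E: λ = 4.881 × 10^-7 m.
Converting to nm: λ = 488.1 nm ≈ 488 nm.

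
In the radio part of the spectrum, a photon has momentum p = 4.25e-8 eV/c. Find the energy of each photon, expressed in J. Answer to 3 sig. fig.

Use c = 2.99792458e8 m/s, 1 eV = 1.602176634e-19 J.
In SI units: p = 4.25e-8 eV/c = 2.2713e-35 kg·m/s.
The photon relation is E = pc, giving E = 6.809e-27 J.
So E ≈ 6.81e-27 J.

6.81e-27 J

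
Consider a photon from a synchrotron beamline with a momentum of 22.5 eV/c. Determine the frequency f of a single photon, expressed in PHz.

Use h = 6.62607015 × 10^-34 J·s, c = 2.99792458 × 10^8 m/s, 1 eV = 1.602176634 × 10^-19 J.
First convert: p = 22.5 eV/c = 1.2025 × 10^-26 kg·m/s.
For a photon f = pc/h, so f = 5.440 × 10^15 Hz.
Converting to PHz: f = 5.440 PHz ≈ 5.44 PHz.

5.44 PHz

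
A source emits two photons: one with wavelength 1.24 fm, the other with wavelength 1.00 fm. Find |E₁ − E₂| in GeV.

Using E = hc/λ: E₁ = 1.602·10^-10 J, E₂ = 1.986·10^-10 J.
|ΔE| = |1.602·10^-10 − 1.986·10^-10| = 3.84·10^-11 J = 0.240 GeV.

0.240 GeV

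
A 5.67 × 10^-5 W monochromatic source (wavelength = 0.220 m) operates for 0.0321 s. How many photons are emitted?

2.02 × 10^18 photons

Total energy: E_total = P·t = 5.67 × 10^-5 × 0.0321 = 1.820 × 10^-6 J.
Per-photon energy: E = 9.029 × 10^-25 J.
N = E_total / E_photon = 2.02 × 10^18.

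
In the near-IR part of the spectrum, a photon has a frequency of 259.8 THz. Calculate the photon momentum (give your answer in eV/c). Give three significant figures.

1.07 eV/c

Use h = 6.62607015e-34 J·s, c = 2.99792458e8 m/s, 1 eV = 1.602176634e-19 J.
Convert to SI: f = 259.8 THz = 2.598e14 Hz.
Apply p = hf/c: p = 5.742e-28 kg·m/s.
Converting to eV/c: p = 1.074 eV/c ≈ 1.07 eV/c.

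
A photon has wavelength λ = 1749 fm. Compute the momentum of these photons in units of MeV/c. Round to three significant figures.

Take h = 6.62607015 × 10^-34 J·s, c = 2.99792458 × 10^8 m/s, 1 eV = 1.602176634 × 10^-19 J.
First convert: λ = 1749 fm = 1.749 × 10^-12 m.
The photon relation is p = h/λ, giving p = 3.788 × 10^-22 kg·m/s.
Converting to MeV/c: p = 0.7089 MeV/c ≈ 0.709 MeV/c.

0.709 MeV/c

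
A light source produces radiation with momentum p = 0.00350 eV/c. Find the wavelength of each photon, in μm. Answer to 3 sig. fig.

354 μm

Take h = 6.62607015 × 10^-34 J·s, c = 2.99792458 × 10^8 m/s, 1 eV = 1.602176634 × 10^-19 J.
Convert to SI: p = 0.00350 eV/c = 1.8705 × 10^-30 kg·m/s.
Since λ = h/p for a photon, λ = 3.542 × 10^-4 m.
Converting to μm: λ = 354.2 μm ≈ 354 μm.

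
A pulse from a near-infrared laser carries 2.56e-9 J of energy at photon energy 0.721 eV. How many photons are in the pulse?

Per-photon energy: E = 1.155e-19 J (from energy = 0.721 eV).
N = E_total / E_photon = 2.56e-9 J / 1.155e-19 J = 2.22e10.

2.22e10 photons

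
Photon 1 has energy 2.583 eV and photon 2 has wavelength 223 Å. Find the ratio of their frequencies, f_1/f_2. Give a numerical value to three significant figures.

f_1 = 6.246 × 10^14 Hz (from energy = 2.583 eV, via f = E/h).
f_2 = 1.344 × 10^16 Hz (from wavelength = 223 Å, via f = c/λ).
Ratio = 6.246 × 10^14 / 1.344 × 10^16 = 0.0465.

0.0465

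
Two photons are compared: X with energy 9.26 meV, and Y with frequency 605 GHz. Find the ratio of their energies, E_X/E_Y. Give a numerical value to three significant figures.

E_X = 1.484 × 10^-21 J (from energy = 9.26 meV, via E given directly).
E_Y = 4.009 × 10^-22 J (from frequency = 605 GHz, via E = hf).
Ratio = 1.484 × 10^-21 / 4.009 × 10^-22 = 3.70.

3.70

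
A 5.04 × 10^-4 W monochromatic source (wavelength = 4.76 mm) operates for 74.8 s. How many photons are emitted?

Total energy: E_total = P·t = 5.04 × 10^-4 × 74.8 = 0.03770 J.
Per-photon energy: E = 4.173 × 10^-23 J.
N = E_total / E_photon = 9.03 × 10^20.

9.03 × 10^20 photons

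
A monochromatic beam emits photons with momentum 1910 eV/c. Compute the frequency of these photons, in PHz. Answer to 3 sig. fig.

First convert: p = 1910 eV/c = 1.0208e-24 kg·m/s.
Since f = pc/h for a photon, f = 4.618e17 Hz.
Converting to PHz: f = 461.8 PHz ≈ 462 PHz.

462 PHz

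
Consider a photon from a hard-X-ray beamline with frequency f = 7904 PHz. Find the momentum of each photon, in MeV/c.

Convert to SI: f = 7904 PHz = 7.904 × 10^18 Hz.
For a photon p = hf/c, so p = 1.747 × 10^-23 kg·m/s.
Converting to MeV/c: p = 0.03269 MeV/c ≈ 0.0327 MeV/c.

0.0327 MeV/c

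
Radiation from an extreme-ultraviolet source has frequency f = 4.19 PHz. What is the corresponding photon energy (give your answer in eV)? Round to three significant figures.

17.3 eV

(h = 6.62607015 × 10^-34 J·s, 1 eV = 1.602176634 × 10^-19 J.)
Convert to SI: f = 4.19 PHz = 4.19 × 10^15 Hz.
Apply E = hf: E = 2.776 × 10^-18 J.
Converting to eV: E = 17.33 eV ≈ 17.3 eV.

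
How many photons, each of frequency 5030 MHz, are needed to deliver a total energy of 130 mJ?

Per-photon energy: E = 3.333e-24 J (from frequency = 5030 MHz).
N = E_total / E_photon = 0.130 J / 3.333e-24 J = 3.90e22.

3.90e22 photons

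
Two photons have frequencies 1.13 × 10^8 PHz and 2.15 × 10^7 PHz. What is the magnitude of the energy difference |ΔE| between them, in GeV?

0.378 GeV

Using E = hf: E₁ = 7.487 × 10^-11 J, E₂ = 1.425 × 10^-11 J.
|ΔE| = |7.487 × 10^-11 − 1.425 × 10^-11| = 6.06 × 10^-11 J = 0.378 GeV.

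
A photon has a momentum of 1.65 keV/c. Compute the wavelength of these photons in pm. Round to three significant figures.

751 pm

Convert to SI: p = 1.65 keV/c = 8.8181 × 10^-25 kg·m/s.
Since λ = h/p for a photon, λ = 7.514 × 10^-10 m.
Converting to pm: λ = 751.4 pm ≈ 751 pm.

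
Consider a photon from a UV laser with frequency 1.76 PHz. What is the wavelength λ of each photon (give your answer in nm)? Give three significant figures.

170 nm

(c = 2.99792458e8 m/s.)
First convert: f = 1.76 PHz = 1.76e15 Hz.
The photon relation is λ = c/f, giving λ = 1.703e-7 m.
Converting to nm: λ = 170.3 nm ≈ 170 nm.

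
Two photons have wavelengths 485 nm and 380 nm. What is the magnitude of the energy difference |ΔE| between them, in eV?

0.706 eV

Using E = hc/λ: E₁ = 4.096e-19 J, E₂ = 5.227e-19 J.
|ΔE| = |4.096e-19 − 5.227e-19| = 1.13e-19 J = 0.706 eV.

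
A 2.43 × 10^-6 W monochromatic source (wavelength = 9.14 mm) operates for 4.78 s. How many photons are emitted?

5.34 × 10^17 photons

Total energy: E_total = P·t = 2.43 × 10^-6 × 4.78 = 1.162 × 10^-5 J.
Per-photon energy: E = 2.173 × 10^-23 J.
N = E_total / E_photon = 5.34 × 10^17.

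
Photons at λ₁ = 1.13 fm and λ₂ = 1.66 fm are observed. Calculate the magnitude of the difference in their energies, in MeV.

Using E = hc/λ: E₁ = 1.758 × 10^-10 J, E₂ = 1.197 × 10^-10 J.
|ΔE| = |1.758 × 10^-10 − 1.197 × 10^-10| = 5.61 × 10^-11 J = 350 MeV.

350 MeV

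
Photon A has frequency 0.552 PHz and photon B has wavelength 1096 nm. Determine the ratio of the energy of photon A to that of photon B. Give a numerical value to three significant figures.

E_A = 3.658 × 10^-19 J (from frequency = 0.552 PHz, via E = hf).
E_B = 1.812 × 10^-19 J (from wavelength = 1096 nm, via E = hc/λ).
Ratio = 3.658 × 10^-19 / 1.812 × 10^-19 = 2.02.

2.02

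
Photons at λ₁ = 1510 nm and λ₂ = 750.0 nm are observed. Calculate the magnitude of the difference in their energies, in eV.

Using E = hc/λ: E₁ = 1.3155 × 10^-19 J, E₂ = 2.6486 × 10^-19 J.
|ΔE| = |1.3155 × 10^-19 − 2.6486 × 10^-19| = 1.33 × 10^-19 J = 0.832 eV.

0.832 eV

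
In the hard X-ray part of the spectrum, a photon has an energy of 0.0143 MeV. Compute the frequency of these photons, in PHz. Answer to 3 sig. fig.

3460 PHz

Take h = 6.62607015 × 10^-34 J·s, 1 eV = 1.602176634 × 10^-19 J.
In SI units: E = 0.0143 MeV = 2.2911 × 10^-15 J.
Apply f = E/h: f = 3.458 × 10^18 Hz.
Converting to PHz: f = 3458 PHz ≈ 3460 PHz.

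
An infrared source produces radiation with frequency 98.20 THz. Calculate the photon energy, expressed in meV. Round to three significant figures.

406 meV

Use h = 6.62607015 × 10^-34 J·s, 1 eV = 1.602176634 × 10^-19 J.
First convert: f = 98.20 THz = 9.820 × 10^13 Hz.
For a photon E = hf, so E = 6.507 × 10^-20 J.
Converting to meV: E = 406.1 meV ≈ 406 meV.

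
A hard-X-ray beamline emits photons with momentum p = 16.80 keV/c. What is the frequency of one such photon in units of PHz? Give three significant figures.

Convert to SI: p = 16.80 keV/c = 8.9784 × 10^-24 kg·m/s.
Apply f = pc/h: f = 4.062 × 10^18 Hz.
Converting to PHz: f = 4062 PHz ≈ 4060 PHz.

4060 PHz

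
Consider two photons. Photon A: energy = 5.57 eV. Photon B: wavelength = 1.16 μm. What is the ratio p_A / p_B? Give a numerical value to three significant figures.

p_A = 2.977·10^-27 kg·m/s (from energy = 5.57 eV, via p = E/c).
p_B = 5.712·10^-28 kg·m/s (from wavelength = 1.16 μm, via p = h/λ).
Ratio = 2.977·10^-27 / 5.712·10^-28 = 5.21.

5.21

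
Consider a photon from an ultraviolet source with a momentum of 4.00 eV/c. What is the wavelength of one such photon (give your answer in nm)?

Convert to SI: p = 4.00 eV/c = 2.1377e-27 kg·m/s.
Since λ = h/p for a photon, λ = 3.100e-7 m.
Converting to nm: λ = 310.0 nm ≈ 310 nm.

310 nm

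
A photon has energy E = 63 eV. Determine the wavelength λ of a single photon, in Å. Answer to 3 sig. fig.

197 Å

Take h = 6.62607015 × 10^-34 J·s, c = 2.99792458 × 10^8 m/s, 1 eV = 1.602176634 × 10^-19 J.
First convert: E = 63 eV = 1.0094 × 10^-17 J.
The photon relation is λ = hc/E, giving λ = 1.968 × 10^-8 m.
Converting to Å: λ = 196.8 Å ≈ 197 Å.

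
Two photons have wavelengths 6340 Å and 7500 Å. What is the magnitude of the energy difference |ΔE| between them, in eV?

Using E = hc/λ: E₁ = 3.133e-19 J, E₂ = 2.649e-19 J.
|ΔE| = |3.133e-19 − 2.649e-19| = 4.85e-20 J = 0.302 eV.

0.302 eV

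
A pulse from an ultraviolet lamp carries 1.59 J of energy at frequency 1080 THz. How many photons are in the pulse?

2.22e18 photons

Per-photon energy: E = 7.156e-19 J (from frequency = 1080 THz).
N = E_total / E_photon = 1.59 J / 7.156e-19 J = 2.22e18.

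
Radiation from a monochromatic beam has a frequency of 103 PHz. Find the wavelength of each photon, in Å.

29.1 Å

(c = 2.99792458 × 10^8 m/s.)
In SI units: f = 103 PHz = 1.03 × 10^17 Hz.
Since λ = c/f for a photon, λ = 2.911 × 10^-9 m.
Converting to Å: λ = 29.11 Å ≈ 29.1 Å.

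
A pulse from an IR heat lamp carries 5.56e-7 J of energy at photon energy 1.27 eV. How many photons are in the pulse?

Per-photon energy: E = 2.035e-19 J (from energy = 1.27 eV).
N = E_total / E_photon = 5.56e-7 J / 2.035e-19 J = 2.73e12.

2.73e12 photons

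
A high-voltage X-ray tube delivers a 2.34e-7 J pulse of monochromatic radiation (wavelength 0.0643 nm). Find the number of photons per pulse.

7.57e7 photons

Per-photon energy: E = 3.089e-15 J (from wavelength = 0.0643 nm).
N = E_total / E_photon = 2.34e-7 J / 3.089e-15 J = 7.57e7.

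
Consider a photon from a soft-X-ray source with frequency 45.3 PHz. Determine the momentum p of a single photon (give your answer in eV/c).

187 eV/c

(h = 6.62607015e-34 J·s, c = 2.99792458e8 m/s, 1 eV = 1.602176634e-19 J.)
Convert to SI: f = 45.3 PHz = 4.53e16 Hz.
For a photon p = hf/c, so p = 1.001e-25 kg·m/s.
Converting to eV/c: p = 187.3 eV/c ≈ 187 eV/c.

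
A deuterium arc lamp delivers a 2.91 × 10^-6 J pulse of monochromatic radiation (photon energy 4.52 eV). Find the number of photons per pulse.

4.02 × 10^12 photons

Per-photon energy: E = 7.242 × 10^-19 J (from energy = 4.52 eV).
N = E_total / E_photon = 2.91 × 10^-6 J / 7.242 × 10^-19 J = 4.02 × 10^12.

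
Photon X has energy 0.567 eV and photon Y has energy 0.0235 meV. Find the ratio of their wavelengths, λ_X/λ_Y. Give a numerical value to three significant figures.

4.14 × 10^-5

λ_X = 2.187 × 10^-6 m (from energy = 0.567 eV, via λ = hc/E).
λ_Y = 0.05276 m (from energy = 0.0235 meV, via λ = hc/E).
Ratio = 2.187 × 10^-6 / 0.05276 = 4.14 × 10^-5.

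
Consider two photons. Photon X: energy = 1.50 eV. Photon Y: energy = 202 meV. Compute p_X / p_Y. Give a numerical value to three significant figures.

p_X = 8.016e-28 kg·m/s (from energy = 1.50 eV, via p = E/c).
p_Y = 1.080e-28 kg·m/s (from energy = 202 meV, via p = E/c).
Ratio = 8.016e-28 / 1.080e-28 = 7.43.

7.43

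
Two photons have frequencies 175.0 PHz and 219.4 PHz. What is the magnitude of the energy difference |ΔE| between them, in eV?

Using E = hf: E₁ = 1.1596 × 10^-16 J, E₂ = 1.4538 × 10^-16 J.
|ΔE| = |1.1596 × 10^-16 − 1.4538 × 10^-16| = 2.94 × 10^-17 J = 184 eV.

184 eV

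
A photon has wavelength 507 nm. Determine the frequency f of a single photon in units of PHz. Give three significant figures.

Take c = 2.99792458 × 10^8 m/s.
First convert: λ = 507 nm = 5.07 × 10^-7 m.
For a photon f = c/λ, so f = 5.913 × 10^14 Hz.
Converting to PHz: f = 0.5913 PHz ≈ 0.591 PHz.

0.591 PHz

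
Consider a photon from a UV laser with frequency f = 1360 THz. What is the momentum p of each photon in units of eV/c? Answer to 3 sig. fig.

5.62 eV/c

Take h = 6.62607015 × 10^-34 J·s, c = 2.99792458 × 10^8 m/s, 1 eV = 1.602176634 × 10^-19 J.
First convert: f = 1360 THz = 1.36 × 10^15 Hz.
For a photon p = hf/c, so p = 3.006 × 10^-27 kg·m/s.
Converting to eV/c: p = 5.625 eV/c ≈ 5.62 eV/c.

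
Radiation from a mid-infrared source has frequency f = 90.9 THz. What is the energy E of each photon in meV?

First convert: f = 90.9 THz = 9.09 × 10^13 Hz.
The photon relation is E = hf, giving E = 6.023 × 10^-20 J.
Converting to meV: E = 375.9 meV ≈ 376 meV.

376 meV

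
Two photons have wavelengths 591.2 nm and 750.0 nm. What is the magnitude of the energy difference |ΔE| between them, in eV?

Using E = hc/λ: E₁ = 3.3600e-19 J, E₂ = 2.6486e-19 J.
|ΔE| = |3.3600e-19 − 2.6486e-19| = 7.11e-20 J = 0.444 eV.

0.444 eV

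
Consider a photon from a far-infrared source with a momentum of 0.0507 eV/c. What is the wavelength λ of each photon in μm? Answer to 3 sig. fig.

Use h = 6.62607015 × 10^-34 J·s, c = 2.99792458 × 10^8 m/s, 1 eV = 1.602176634 × 10^-19 J.
First convert: p = 0.0507 eV/c = 2.7096 × 10^-29 kg·m/s.
Apply λ = h/p: λ = 2.445 × 10^-5 m.
Converting to μm: λ = 24.45 μm ≈ 24.5 μm.

24.5 μm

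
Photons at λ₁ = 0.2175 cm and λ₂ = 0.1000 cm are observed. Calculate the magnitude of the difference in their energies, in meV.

0.670 meV

Using E = hc/λ: E₁ = 9.1331e-23 J, E₂ = 1.9864e-22 J.
|ΔE| = |9.1331e-23 − 1.9864e-22| = 1.07e-22 J = 0.670 meV.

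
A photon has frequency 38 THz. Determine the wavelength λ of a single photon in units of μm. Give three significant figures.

7.89 μm

(c = 2.99792458 × 10^8 m/s.)
First convert: f = 38 THz = 3.8 × 10^13 Hz.
Since λ = c/f for a photon, λ = 7.889 × 10^-6 m.
Converting to μm: λ = 7.889 μm ≈ 7.89 μm.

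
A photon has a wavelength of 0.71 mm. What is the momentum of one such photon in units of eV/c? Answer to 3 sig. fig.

Use h = 6.62607015e-34 J·s, c = 2.99792458e8 m/s, 1 eV = 1.602176634e-19 J.
First convert: λ = 0.71 mm = 7.1e-4 m.
Apply p = h/λ: p = 9.332e-31 kg·m/s.
Converting to eV/c: p = 0.001746 eV/c ≈ 1.75e-3 eV/c.

1.75e-3 eV/c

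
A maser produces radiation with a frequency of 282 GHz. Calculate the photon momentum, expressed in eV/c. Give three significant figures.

Take h = 6.62607015e-34 J·s, c = 2.99792458e8 m/s, 1 eV = 1.602176634e-19 J.
First convert: f = 282 GHz = 2.82e11 Hz.
Apply p = hf/c: p = 6.233e-31 kg·m/s.
Converting to eV/c: p = 0.001166 eV/c ≈ 1.17e-3 eV/c.

1.17e-3 eV/c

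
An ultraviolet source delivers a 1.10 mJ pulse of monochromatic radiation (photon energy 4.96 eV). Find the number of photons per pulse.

1.38e15 photons

Per-photon energy: E = 7.947e-19 J (from energy = 4.96 eV).
N = E_total / E_photon = 0.00110 J / 7.947e-19 J = 1.38e15.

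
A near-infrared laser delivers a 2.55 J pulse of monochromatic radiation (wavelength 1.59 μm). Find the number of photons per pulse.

Per-photon energy: E = 1.249 × 10^-19 J (from wavelength = 1.59 μm).
N = E_total / E_photon = 2.55 J / 1.249 × 10^-19 J = 2.04 × 10^19.

2.04 × 10^19 photons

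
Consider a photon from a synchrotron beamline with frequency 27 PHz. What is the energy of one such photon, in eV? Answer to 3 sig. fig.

112 eV

First convert: f = 27 PHz = 2.7e16 Hz.
Since E = hf for a photon, E = 1.789e-17 J.
Converting to eV: E = 111.7 eV ≈ 112 eV.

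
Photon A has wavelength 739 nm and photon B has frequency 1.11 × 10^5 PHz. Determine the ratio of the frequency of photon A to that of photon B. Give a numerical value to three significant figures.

f_A = 4.057 × 10^14 Hz (from wavelength = 739 nm, via f = c/λ).
f_B = 1.110 × 10^20 Hz (from frequency = 1.11 × 10^5 PHz, via f given directly).
Ratio = 4.057 × 10^14 / 1.110 × 10^20 = 3.65 × 10^-6.

3.65 × 10^-6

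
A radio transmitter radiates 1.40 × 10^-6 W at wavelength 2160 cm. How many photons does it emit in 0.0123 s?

1.87 × 10^18 photons

Total energy: E_total = P·t = 1.40 × 10^-6 × 0.0123 = 1.722 × 10^-8 J.
Per-photon energy: E = 9.197 × 10^-27 J.
N = E_total / E_photon = 1.87 × 10^18.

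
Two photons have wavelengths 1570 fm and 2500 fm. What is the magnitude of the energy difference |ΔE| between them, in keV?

294 keV

Using E = hc/λ: E₁ = 1.265 × 10^-13 J, E₂ = 7.946 × 10^-14 J.
|ΔE| = |1.265 × 10^-13 − 7.946 × 10^-14| = 4.71 × 10^-14 J = 294 keV.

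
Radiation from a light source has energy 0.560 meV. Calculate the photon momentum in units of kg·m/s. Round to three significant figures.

First convert: E = 0.560 meV = 8.9722e-23 J.
Since p = E/c for a photon, p = 2.993e-31 kg·m/s.
So p ≈ 2.99e-31 kg·m/s.

2.99e-31 kg·m/s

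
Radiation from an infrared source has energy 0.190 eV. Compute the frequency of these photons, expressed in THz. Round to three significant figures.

Convert to SI: E = 0.190 eV = 3.0441e-20 J.
The photon relation is f = E/h, giving f = 4.594e13 Hz.
Converting to THz: f = 45.94 THz ≈ 45.9 THz.

45.9 THz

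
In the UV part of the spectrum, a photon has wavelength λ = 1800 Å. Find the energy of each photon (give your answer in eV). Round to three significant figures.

Use h = 6.62607015·10^-34 J·s, c = 2.99792458·10^8 m/s, 1 eV = 1.602176634·10^-19 J.
First convert: λ = 1800 Å = 1.8·10^-7 m.
The photon relation is E = hc/λ, giving E = 1.104·10^-18 J.
Converting to eV: E = 6.888 eV ≈ 6.89 eV.

6.89 eV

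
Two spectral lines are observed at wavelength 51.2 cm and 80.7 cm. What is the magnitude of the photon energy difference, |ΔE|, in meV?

Using E = hc/λ: E₁ = 3.880e-25 J, E₂ = 2.462e-25 J.
|ΔE| = |3.880e-25 − 2.462e-25| = 1.42e-25 J = 8.85e-4 meV.

8.85e-4 meV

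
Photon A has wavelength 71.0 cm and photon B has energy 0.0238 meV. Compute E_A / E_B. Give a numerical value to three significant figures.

E_A = 2.798·10^-25 J (from wavelength = 71.0 cm, via E = hc/λ).
E_B = 3.813·10^-24 J (from energy = 0.0238 meV, via E given directly).
Ratio = 2.798·10^-25 / 3.813·10^-24 = 0.0734.

0.0734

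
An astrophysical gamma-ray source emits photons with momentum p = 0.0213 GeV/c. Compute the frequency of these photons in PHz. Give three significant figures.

Use h = 6.62607015e-34 J·s, c = 2.99792458e8 m/s, 1 eV = 1.602176634e-19 J.
First convert: p = 0.0213 GeV/c = 1.1383e-20 kg·m/s.
For a photon f = pc/h, so f = 5.150e21 Hz.
Converting to PHz: f = 5.150e6 PHz ≈ 5.15e6 PHz.

5.15e6 PHz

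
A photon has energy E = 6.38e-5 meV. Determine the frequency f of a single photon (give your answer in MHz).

15.4 MHz

(h = 6.62607015e-34 J·s, 1 eV = 1.602176634e-19 J.)
Convert to SI: E = 6.38e-5 meV = 1.0222e-26 J.
Since f = E/h for a photon, f = 1.543e7 Hz.
Converting to MHz: f = 15.43 MHz ≈ 15.4 MHz.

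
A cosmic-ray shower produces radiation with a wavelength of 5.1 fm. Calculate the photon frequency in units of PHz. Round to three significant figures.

5.88e7 PHz

Convert to SI: λ = 5.1 fm = 5.1e-15 m.
For a photon f = c/λ, so f = 5.878e22 Hz.
Converting to PHz: f = 5.878e7 PHz ≈ 5.88e7 PHz.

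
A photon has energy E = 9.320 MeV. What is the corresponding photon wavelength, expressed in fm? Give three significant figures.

First convert: E = 9.320 MeV = 1.4932e-12 J.
Apply λ = hc/E: λ = 1.330e-13 m.
Converting to fm: λ = 133.0 fm ≈ 133 fm.

133 fm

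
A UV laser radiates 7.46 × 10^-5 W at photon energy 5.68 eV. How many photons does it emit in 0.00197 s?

1.61 × 10^11 photons

Total energy: E_total = P·t = 7.46 × 10^-5 × 0.00197 = 1.470 × 10^-7 J.
Per-photon energy: E = 9.100 × 10^-19 J.
N = E_total / E_photon = 1.61 × 10^11.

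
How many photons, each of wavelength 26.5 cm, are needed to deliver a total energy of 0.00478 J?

Per-photon energy: E = 7.496 × 10^-25 J (from wavelength = 26.5 cm).
N = E_total / E_photon = 0.00478 J / 7.496 × 10^-25 J = 6.38 × 10^21.

6.38 × 10^21 photons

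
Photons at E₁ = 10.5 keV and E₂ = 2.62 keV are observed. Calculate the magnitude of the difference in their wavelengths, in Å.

Using λ = hc/E: λ₁ = 1.181·10^-10 m, λ₂ = 4.732·10^-10 m.
|Δλ| = |1.181·10^-10 − 4.732·10^-10| = 3.55·10^-10 m = 3.55 Å.

3.55 Å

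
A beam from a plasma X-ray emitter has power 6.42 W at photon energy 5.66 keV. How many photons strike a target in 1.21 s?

Total energy: E_total = P·t = 6.42 × 1.21 = 7.768 J.
Per-photon energy: E = 9.068e-16 J.
N = E_total / E_photon = 8.57e15.

8.57e15 photons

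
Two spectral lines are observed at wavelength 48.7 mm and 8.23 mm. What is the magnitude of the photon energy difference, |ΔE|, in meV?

Using E = hc/λ: E₁ = 4.079e-24 J, E₂ = 2.414e-23 J.
|ΔE| = |4.079e-24 − 2.414e-23| = 2.01e-23 J = 0.125 meV.

0.125 meV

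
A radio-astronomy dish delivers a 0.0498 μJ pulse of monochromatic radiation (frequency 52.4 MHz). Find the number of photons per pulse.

1.43·10^18 photons

Per-photon energy: E = 3.472·10^-26 J (from frequency = 52.4 MHz).
N = E_total / E_photon = 4.98·10^-8 J / 3.472·10^-26 J = 1.43·10^18.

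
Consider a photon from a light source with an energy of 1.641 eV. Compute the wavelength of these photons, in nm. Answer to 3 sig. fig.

756 nm

Use h = 6.62607015e-34 J·s, c = 2.99792458e8 m/s, 1 eV = 1.602176634e-19 J.
In SI units: E = 1.641 eV = 2.6292e-19 J.
Apply λ = hc/E: λ = 7.555e-7 m.
Converting to nm: λ = 755.5 nm ≈ 756 nm.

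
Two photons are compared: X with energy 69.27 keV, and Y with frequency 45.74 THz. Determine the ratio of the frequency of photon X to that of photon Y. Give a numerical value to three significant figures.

f_X = 1.675 × 10^19 Hz (from energy = 69.27 keV, via f = E/h).
f_Y = 4.574 × 10^13 Hz (from frequency = 45.74 THz, via f given directly).
Ratio = 1.675 × 10^19 / 4.574 × 10^13 = 3.66 × 10^5.

3.66 × 10^5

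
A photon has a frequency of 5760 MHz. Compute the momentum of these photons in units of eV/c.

2.38e-5 eV/c

In SI units: f = 5760 MHz = 5.76e9 Hz.
Since p = hf/c for a photon, p = 1.273e-32 kg·m/s.
Converting to eV/c: p = 2.382e-5 eV/c ≈ 2.38e-5 eV/c.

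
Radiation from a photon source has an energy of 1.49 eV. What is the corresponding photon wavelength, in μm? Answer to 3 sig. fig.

0.832 μm

First convert: E = 1.49 eV = 2.3872 × 10^-19 J.
The photon relation is λ = hc/E, giving λ = 8.321 × 10^-7 m.
Converting to μm: λ = 0.8321 μm ≈ 0.832 μm.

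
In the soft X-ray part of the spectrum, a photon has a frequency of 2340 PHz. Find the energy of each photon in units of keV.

In SI units: f = 2340 PHz = 2.34·10^18 Hz.
The photon relation is E = hf, giving E = 1.551·10^-15 J.
Converting to keV: E = 9.677 keV ≈ 9.68 keV.

9.68 keV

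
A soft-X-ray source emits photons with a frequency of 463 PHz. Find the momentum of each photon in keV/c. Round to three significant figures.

Take h = 6.62607015e-34 J·s, c = 2.99792458e8 m/s, 1 eV = 1.602176634e-19 J.
First convert: f = 463 PHz = 4.63e17 Hz.
The photon relation is p = hf/c, giving p = 1.023e-24 kg·m/s.
Converting to keV/c: p = 1.915 keV/c ≈ 1.91 keV/c.

1.91 keV/c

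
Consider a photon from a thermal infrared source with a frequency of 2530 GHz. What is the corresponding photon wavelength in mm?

0.118 mm

Use c = 2.99792458e8 m/s.
Convert to SI: f = 2530 GHz = 2.53e12 Hz.
Apply λ = c/f: λ = 1.185e-4 m.
Converting to mm: λ = 0.1185 mm ≈ 0.118 mm.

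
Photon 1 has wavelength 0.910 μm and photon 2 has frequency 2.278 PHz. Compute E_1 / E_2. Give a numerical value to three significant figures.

0.145

E_1 = 2.183e-19 J (from wavelength = 0.910 μm, via E = hc/λ).
E_2 = 1.509e-18 J (from frequency = 2.278 PHz, via E = hf).
Ratio = 2.183e-19 / 1.509e-18 = 0.145.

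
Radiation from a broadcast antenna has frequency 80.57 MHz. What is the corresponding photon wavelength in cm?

372 cm

Convert to SI: f = 80.57 MHz = 8.057 × 10^7 Hz.
Since λ = c/f for a photon, λ = 3.721 m.
Converting to cm: λ = 372.1 cm ≈ 372 cm.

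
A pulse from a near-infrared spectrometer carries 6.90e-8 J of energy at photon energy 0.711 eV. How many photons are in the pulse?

6.06e11 photons

Per-photon energy: E = 1.139e-19 J (from energy = 0.711 eV).
N = E_total / E_photon = 6.90e-8 J / 1.139e-19 J = 6.06e11.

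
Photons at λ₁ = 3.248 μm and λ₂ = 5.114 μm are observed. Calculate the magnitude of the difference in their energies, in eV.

0.139 eV

Using E = hc/λ: E₁ = 6.1159e-20 J, E₂ = 3.8843e-20 J.
|ΔE| = |6.1159e-20 − 3.8843e-20| = 2.23e-20 J = 0.139 eV.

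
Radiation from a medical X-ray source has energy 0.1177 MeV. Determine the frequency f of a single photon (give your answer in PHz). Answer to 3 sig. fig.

Convert to SI: E = 0.1177 MeV = 1.8858e-14 J.
The photon relation is f = E/h, giving f = 2.846e19 Hz.
Converting to PHz: f = 28460 PHz ≈ 2.85e4 PHz.

2.85e4 PHz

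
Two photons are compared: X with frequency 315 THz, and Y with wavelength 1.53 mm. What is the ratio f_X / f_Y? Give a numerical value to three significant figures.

1610

f_X = 3.150 × 10^14 Hz (from frequency = 315 THz, via f given directly).
f_Y = 1.959 × 10^11 Hz (from wavelength = 1.53 mm, via f = c/λ).
Ratio = 3.150 × 10^14 / 1.959 × 10^11 = 1610.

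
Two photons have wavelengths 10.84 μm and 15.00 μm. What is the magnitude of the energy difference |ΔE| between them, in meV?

31.7 meV

Using E = hc/λ: E₁ = 1.8325·10^-20 J, E₂ = 1.3243·10^-20 J.
|ΔE| = |1.8325·10^-20 − 1.3243·10^-20| = 5.08·10^-21 J = 31.7 meV.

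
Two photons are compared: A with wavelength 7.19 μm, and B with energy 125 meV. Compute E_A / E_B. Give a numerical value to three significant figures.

1.38

E_A = 2.763 × 10^-20 J (from wavelength = 7.19 μm, via E = hc/λ).
E_B = 2.003 × 10^-20 J (from energy = 125 meV, via E given directly).
Ratio = 2.763 × 10^-20 / 2.003 × 10^-20 = 1.38.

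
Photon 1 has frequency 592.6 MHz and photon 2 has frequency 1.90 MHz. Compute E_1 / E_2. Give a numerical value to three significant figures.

312

E_1 = 3.927e-25 J (from frequency = 592.6 MHz, via E = hf).
E_2 = 1.259e-27 J (from frequency = 1.90 MHz, via E = hf).
Ratio = 3.927e-25 / 1.259e-27 = 312.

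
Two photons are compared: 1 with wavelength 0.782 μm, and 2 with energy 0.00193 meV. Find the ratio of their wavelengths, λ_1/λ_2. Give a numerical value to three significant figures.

1.22 × 10^-6

λ_1 = 7.820 × 10^-7 m (from wavelength = 0.782 μm, via λ given directly).
λ_2 = 0.6424 m (from energy = 0.00193 meV, via λ = hc/E).
Ratio = 7.820 × 10^-7 / 0.6424 = 1.22 × 10^-6.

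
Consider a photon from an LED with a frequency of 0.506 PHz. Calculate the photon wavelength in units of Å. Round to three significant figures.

Take c = 2.99792458·10^8 m/s.
Convert to SI: f = 0.506 PHz = 5.06·10^14 Hz.
For a photon λ = c/f, so λ = 5.925·10^-7 m.
Converting to Å: λ = 5925 Å ≈ 5920 Å.

5920 Å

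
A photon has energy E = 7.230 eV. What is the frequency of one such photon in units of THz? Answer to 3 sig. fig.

1750 THz

Convert to SI: E = 7.230 eV = 1.1584e-18 J.
For a photon f = E/h, so f = 1.748e15 Hz.
Converting to THz: f = 1748 THz ≈ 1750 THz.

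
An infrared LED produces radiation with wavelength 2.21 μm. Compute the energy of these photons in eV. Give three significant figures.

0.561 eV

(h = 6.62607015·10^-34 J·s, c = 2.99792458·10^8 m/s, 1 eV = 1.602176634·10^-19 J.)
First convert: λ = 2.21 μm = 2.21·10^-6 m.
For a photon E = hc/λ, so E = 8.988·10^-20 J.
Converting to eV: E = 0.5610 eV ≈ 0.561 eV.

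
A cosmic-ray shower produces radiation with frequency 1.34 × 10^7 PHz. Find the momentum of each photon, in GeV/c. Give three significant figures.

0.0554 GeV/c

Use h = 6.62607015 × 10^-34 J·s, c = 2.99792458 × 10^8 m/s, 1 eV = 1.602176634 × 10^-19 J.
In SI units: f = 1.34 × 10^7 PHz = 1.34 × 10^22 Hz.
For a photon p = hf/c, so p = 2.962 × 10^-20 kg·m/s.
Converting to GeV/c: p = 0.05542 GeV/c ≈ 0.0554 GeV/c.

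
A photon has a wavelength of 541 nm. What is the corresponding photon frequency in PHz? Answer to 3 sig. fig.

First convert: λ = 541 nm = 5.41·10^-7 m.
Since f = c/λ for a photon, f = 5.541·10^14 Hz.
Converting to PHz: f = 0.5541 PHz ≈ 0.554 PHz.

0.554 PHz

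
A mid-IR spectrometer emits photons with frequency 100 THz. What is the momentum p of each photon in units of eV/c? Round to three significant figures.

First convert: f = 100 THz = 1.0 × 10^14 Hz.
For a photon p = hf/c, so p = 2.210 × 10^-28 kg·m/s.
Converting to eV/c: p = 0.4136 eV/c ≈ 0.414 eV/c.

0.414 eV/c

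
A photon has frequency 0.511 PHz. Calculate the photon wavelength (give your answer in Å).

Convert to SI: f = 0.511 PHz = 5.11·10^14 Hz.
The photon relation is λ = c/f, giving λ = 5.867·10^-7 m.
Converting to Å: λ = 5867 Å ≈ 5870 Å.

5870 Å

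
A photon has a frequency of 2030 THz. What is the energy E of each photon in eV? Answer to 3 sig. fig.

8.40 eV

Take h = 6.62607015 × 10^-34 J·s, 1 eV = 1.602176634 × 10^-19 J.
Convert to SI: f = 2030 THz = 2.03 × 10^15 Hz.
The photon relation is E = hf, giving E = 1.345 × 10^-18 J.
Converting to eV: E = 8.395 eV ≈ 8.40 eV.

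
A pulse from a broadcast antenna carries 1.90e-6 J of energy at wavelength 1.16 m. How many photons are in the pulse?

Per-photon energy: E = 1.712e-25 J (from wavelength = 1.16 m).
N = E_total / E_photon = 1.90e-6 J / 1.712e-25 J = 1.11e19.

1.11e19 photons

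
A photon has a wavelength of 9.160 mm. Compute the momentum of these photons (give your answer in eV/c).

In SI units: λ = 9.160 mm = 0.009160 m.
The photon relation is p = h/λ, giving p = 7.234e-32 kg·m/s.
Converting to eV/c: p = 1.354e-4 eV/c ≈ 1.35e-4 eV/c.

1.35e-4 eV/c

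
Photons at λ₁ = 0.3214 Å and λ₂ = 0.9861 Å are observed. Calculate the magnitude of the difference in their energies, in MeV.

Using E = hc/λ: E₁ = 6.1806e-15 J, E₂ = 2.0144e-15 J.
|ΔE| = |6.1806e-15 − 2.0144e-15| = 4.17e-15 J = 0.0260 MeV.

0.0260 MeV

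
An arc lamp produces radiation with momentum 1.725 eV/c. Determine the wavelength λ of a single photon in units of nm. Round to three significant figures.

719 nm

(h = 6.62607015e-34 J·s, c = 2.99792458e8 m/s, 1 eV = 1.602176634e-19 J.)
First convert: p = 1.725 eV/c = 9.2189e-28 kg·m/s.
Since λ = h/p for a photon, λ = 7.187e-7 m.
Converting to nm: λ = 718.7 nm ≈ 719 nm.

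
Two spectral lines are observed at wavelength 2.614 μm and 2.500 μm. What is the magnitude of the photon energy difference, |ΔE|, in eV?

0.0216 eV

Using E = hc/λ: E₁ = 7.5993·10^-20 J, E₂ = 7.9458·10^-20 J.
|ΔE| = |7.5993·10^-20 − 7.9458·10^-20| = 3.47·10^-21 J = 0.0216 eV.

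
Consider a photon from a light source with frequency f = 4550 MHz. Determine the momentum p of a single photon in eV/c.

First convert: f = 4550 MHz = 4.55 × 10^9 Hz.
For a photon p = hf/c, so p = 1.006 × 10^-32 kg·m/s.
Converting to eV/c: p = 1.882 × 10^-5 eV/c ≈ 1.88 × 10^-5 eV/c.

1.88 × 10^-5 eV/c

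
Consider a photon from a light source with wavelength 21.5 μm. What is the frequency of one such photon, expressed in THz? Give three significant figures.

13.9 THz

First convert: λ = 21.5 μm = 2.15e-5 m.
For a photon f = c/λ, so f = 1.394e13 Hz.
Converting to THz: f = 13.94 THz ≈ 13.9 THz.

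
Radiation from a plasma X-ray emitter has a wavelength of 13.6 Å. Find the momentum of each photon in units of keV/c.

In SI units: λ = 13.6 Å = 1.36e-9 m.
The photon relation is p = h/λ, giving p = 4.872e-25 kg·m/s.
Converting to keV/c: p = 0.9116 keV/c ≈ 0.912 keV/c.

0.912 keV/c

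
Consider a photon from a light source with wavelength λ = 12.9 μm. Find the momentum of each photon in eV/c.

0.0961 eV/c

In SI units: λ = 12.9 μm = 1.29 × 10^-5 m.
The photon relation is p = h/λ, giving p = 5.136 × 10^-29 kg·m/s.
Converting to eV/c: p = 0.09611 eV/c ≈ 0.0961 eV/c.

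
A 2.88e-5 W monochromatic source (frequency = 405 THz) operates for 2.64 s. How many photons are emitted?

Total energy: E_total = P·t = 2.88e-5 × 2.64 = 7.603e-5 J.
Per-photon energy: E = 2.684e-19 J.
N = E_total / E_photon = 2.83e14.

2.83e14 photons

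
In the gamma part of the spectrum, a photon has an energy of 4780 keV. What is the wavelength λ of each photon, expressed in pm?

0.259 pm

(h = 6.62607015e-34 J·s, c = 2.99792458e8 m/s, 1 eV = 1.602176634e-19 J.)
In SI units: E = 4780 keV = 7.6584e-13 J.
Apply λ = hc/E: λ = 2.594e-13 m.
Converting to pm: λ = 0.2594 pm ≈ 0.259 pm.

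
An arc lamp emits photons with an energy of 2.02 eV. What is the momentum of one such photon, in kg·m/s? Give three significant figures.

Take c = 2.99792458e8 m/s, 1 eV = 1.602176634e-19 J.
Convert to SI: E = 2.02 eV = 3.2364e-19 J.
The photon relation is p = E/c, giving p = 1.080e-27 kg·m/s.
So p ≈ 1.08e-27 kg·m/s.

1.08e-27 kg·m/s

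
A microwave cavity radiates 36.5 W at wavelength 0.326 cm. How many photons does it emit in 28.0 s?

1.68e25 photons

Total energy: E_total = P·t = 36.5 × 28.0 = 1022 J.
Per-photon energy: E = 6.093e-23 J.
N = E_total / E_photon = 1.68e25.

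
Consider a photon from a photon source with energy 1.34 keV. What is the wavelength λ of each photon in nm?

First convert: E = 1.34 keV = 2.1469·10^-16 J.
For a photon λ = hc/E, so λ = 9.253·10^-10 m.
Converting to nm: λ = 0.9253 nm ≈ 0.925 nm.

0.925 nm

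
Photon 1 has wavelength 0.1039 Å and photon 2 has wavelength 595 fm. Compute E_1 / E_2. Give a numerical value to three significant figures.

0.0573

E_1 = 1.912 × 10^-14 J (from wavelength = 0.1039 Å, via E = hc/λ).
E_2 = 3.339 × 10^-13 J (from wavelength = 595 fm, via E = hc/λ).
Ratio = 1.912 × 10^-14 / 3.339 × 10^-13 = 0.0573.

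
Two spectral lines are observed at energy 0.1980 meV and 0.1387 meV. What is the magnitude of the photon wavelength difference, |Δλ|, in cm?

0.268 cm

Using λ = hc/E: λ₁ = 0.0062618 m, λ₂ = 0.0089390 m.
|Δλ| = |0.0062618 − 0.0089390| = 0.00268 m = 0.268 cm.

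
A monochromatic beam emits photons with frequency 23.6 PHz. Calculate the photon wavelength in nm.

In SI units: f = 23.6 PHz = 2.36e16 Hz.
Apply λ = c/f: λ = 1.270e-8 m.
Converting to nm: λ = 12.70 nm ≈ 12.7 nm.

12.7 nm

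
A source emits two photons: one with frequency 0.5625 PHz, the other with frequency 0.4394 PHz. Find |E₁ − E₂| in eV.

0.509 eV

Using E = hf: E₁ = 3.7272e-19 J, E₂ = 2.9115e-19 J.
|ΔE| = |3.7272e-19 − 2.9115e-19| = 8.16e-20 J = 0.509 eV.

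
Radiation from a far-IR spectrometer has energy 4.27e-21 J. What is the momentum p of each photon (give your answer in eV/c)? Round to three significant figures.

Use c = 2.99792458e8 m/s, 1 eV = 1.602176634e-19 J.
The photon relation is p = E/c, giving p = 1.424e-29 kg·m/s.
Converting to eV/c: p = 0.02665 eV/c ≈ 0.0267 eV/c.

0.0267 eV/c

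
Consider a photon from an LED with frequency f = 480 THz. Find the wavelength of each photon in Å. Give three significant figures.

6250 Å

(c = 2.99792458·10^8 m/s.)
First convert: f = 480 THz = 4.80·10^14 Hz.
For a photon λ = c/f, so λ = 6.246·10^-7 m.
Converting to Å: λ = 6246 Å ≈ 6250 Å.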